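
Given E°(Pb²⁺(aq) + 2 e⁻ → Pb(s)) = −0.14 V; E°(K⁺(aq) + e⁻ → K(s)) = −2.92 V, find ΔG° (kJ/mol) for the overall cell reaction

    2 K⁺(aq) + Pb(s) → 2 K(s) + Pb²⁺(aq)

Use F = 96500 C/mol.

+537 kJ/mol

In the reaction as written K⁺(aq) is reduced, so the K⁺/K couple is the cathode and Pb²⁺/Pb is the anode.
E°cell = −2.92 − (−0.14) = −2.78 V; balancing electrons gives n = 2.
ΔG° = −nFE°cell = −(2)(96500)(−2.78) J/mol = +537 kJ/mol.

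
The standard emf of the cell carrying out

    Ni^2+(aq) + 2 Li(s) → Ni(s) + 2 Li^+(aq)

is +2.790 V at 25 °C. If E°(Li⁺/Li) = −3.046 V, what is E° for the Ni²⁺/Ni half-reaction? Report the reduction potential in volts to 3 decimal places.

−0.256 V

In the reaction as written the Ni²⁺/Ni couple is reduced (cathode) and Li⁺/Li is oxidized (anode), so E°cell = E°(Ni²⁺/Ni) − E°(Li⁺/Li).
E°(Ni²⁺/Ni) = E°cell + E°(anode) = +2.790 + (−3.046) = −0.256 V.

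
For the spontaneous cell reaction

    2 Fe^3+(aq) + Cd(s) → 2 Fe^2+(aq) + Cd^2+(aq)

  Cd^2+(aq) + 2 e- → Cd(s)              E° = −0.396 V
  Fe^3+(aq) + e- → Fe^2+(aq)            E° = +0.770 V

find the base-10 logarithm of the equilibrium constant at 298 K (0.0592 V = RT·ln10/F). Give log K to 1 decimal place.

log K = 39.4

The Fe³⁺/Fe²⁺ couple is reduced (cathode); E°cell = +0.770 − (−0.396) = +1.166 V with n = 2.
At equilibrium E = 0, so log K = nE°cell / 0.0592 = (2)(+1.166) / 0.0592 = 39.4.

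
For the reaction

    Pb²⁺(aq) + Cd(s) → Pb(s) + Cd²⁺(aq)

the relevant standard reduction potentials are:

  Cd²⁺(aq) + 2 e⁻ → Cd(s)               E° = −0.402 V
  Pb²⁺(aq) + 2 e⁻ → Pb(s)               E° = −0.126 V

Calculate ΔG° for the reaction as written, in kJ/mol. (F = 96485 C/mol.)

In the reaction as written Pb²⁺(aq) is reduced, so the Pb²⁺/Pb couple is the cathode and Cd²⁺/Cd is the anode.
E°cell = −0.126 − (−0.402) = +0.276 V; balancing electrons gives n = 2.
ΔG° = −nFE°cell = −(2)(96485)(+0.276) J/mol = −53.3 kJ/mol.

−53.3 kJ/mol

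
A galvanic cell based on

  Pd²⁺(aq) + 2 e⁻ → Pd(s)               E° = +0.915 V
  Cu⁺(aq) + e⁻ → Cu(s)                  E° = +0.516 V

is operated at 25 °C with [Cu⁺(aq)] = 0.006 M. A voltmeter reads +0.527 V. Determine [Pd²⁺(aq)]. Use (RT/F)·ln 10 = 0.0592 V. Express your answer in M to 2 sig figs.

0.76 M

The Pd²⁺/Pd couple has the larger reduction potential, so it is the cathode: E°cell = +0.915 − (+0.516) = +0.399 V and n = 2.
Since E = E° − (0.0592/n)·log Q, log Q = n(E° − E)/0.0592 = −4.324.
For Pd²⁺(aq) + 2 Cu(s) → Pd(s) + 2 Cu⁺(aq), the reaction quotient is Q = [Cu⁺(aq)]^2 / [Pd²⁺(aq)].
Substituting the known concentrations and solving, log [Pd²⁺(aq)] = −0.120 and [Pd²⁺(aq)] = 0.76 M.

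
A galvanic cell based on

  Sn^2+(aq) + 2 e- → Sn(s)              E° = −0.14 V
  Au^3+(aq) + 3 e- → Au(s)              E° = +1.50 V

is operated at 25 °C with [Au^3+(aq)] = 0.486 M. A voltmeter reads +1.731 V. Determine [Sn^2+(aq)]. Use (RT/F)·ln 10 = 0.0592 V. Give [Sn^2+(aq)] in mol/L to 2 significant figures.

0.00052 M

Au³⁺/Au is the cathode (higher E°); E°cell = +1.50 − (−0.14) = +1.64 V with n = 6.
Since E = E° − (0.0592/n)·log Q, log Q = n(E° − E)/0.0592 = −9.223.
The balanced reaction is 2 Au^3+(aq) + 3 Sn(s) → 2 Au(s) + 3 Sn^2+(aq), so Q = [Sn^2+(aq)]^3 / [Au^3+(aq)]^2.
Isolating [Sn^2+(aq)] in Q = 10^{−9.223} yields log [Sn^2+(aq)] = −3.283, i.e. 0.00052 M.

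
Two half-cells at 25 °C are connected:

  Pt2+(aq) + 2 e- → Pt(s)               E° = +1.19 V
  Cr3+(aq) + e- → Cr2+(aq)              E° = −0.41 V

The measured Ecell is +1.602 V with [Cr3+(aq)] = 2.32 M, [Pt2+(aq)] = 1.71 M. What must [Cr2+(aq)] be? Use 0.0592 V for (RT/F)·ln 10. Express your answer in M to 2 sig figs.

1.9 M

With Pt²⁺/Pt at the cathode and Cr³⁺/Cr²⁺ at the anode, E°cell = +1.19 − (−0.41) = +1.60 V (n = 2).
From the Nernst equation, log Q = n(E° − E)/0.0592 = 2·(+1.60 − (+1.602))/0.0592 = −0.068.
Balancing electrons gives Pt2+(aq) + 2 Cr2+(aq) → Pt(s) + 2 Cr3+(aq); thus Q = [Cr3+(aq)]^2 / ([Pt2+(aq)]·[Cr2+(aq)]^2).
Solving for the unknown gives log [Cr2+(aq)] = 0.283, so [Cr2+(aq)] ≈ 1.9 M.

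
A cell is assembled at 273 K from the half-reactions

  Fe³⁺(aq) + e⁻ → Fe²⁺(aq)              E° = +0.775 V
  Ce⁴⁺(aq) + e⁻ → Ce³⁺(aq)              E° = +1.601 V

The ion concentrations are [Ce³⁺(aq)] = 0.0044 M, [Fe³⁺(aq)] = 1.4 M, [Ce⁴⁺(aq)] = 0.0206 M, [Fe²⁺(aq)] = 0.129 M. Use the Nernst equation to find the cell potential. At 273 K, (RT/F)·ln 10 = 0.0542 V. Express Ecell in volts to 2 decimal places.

+0.81 V

The Ce⁴⁺/Ce³⁺ couple has the more positive E°, so it is the cathode; Fe³⁺/Fe²⁺ is the anode.
The standard potential is +1.601 − (+0.775) = +0.826 V and the balanced reaction transfers n = 1 electron.
For the overall reaction Ce⁴⁺(aq) + Fe²⁺(aq) → Ce³⁺(aq) + Fe³⁺(aq), Q = ([Ce³⁺(aq)]·[Fe³⁺(aq)]) / ([Ce⁴⁺(aq)]·[Fe²⁺(aq)]) = 2.32, giving log Q = 0.365.
E = E° − (0.0542/n)·log Q = +0.826 − (0.0542/1)(0.365) = +0.81 V.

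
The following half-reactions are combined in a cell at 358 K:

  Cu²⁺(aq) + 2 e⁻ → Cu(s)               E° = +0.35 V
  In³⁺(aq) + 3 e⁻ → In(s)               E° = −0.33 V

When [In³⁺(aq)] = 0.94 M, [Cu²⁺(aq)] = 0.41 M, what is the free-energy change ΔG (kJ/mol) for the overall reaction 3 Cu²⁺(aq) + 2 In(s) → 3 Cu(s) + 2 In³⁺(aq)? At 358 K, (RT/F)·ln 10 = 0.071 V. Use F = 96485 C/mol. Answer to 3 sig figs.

−386 kJ/mol

The standard cell potential is +0.35 − (−0.33) = +0.68 V, with n = 6 electrons in the balanced equation.
Q = [In³⁺(aq)]^2 / [Cu²⁺(aq)]^3 = 12.8, so log Q = 1.108 and E = +0.68 − (0.071/6)(1.108) = +0.6669 V.
Then ΔG = −nFE = −6 × 96485 × +0.6669 J/mol = −386 kJ/mol.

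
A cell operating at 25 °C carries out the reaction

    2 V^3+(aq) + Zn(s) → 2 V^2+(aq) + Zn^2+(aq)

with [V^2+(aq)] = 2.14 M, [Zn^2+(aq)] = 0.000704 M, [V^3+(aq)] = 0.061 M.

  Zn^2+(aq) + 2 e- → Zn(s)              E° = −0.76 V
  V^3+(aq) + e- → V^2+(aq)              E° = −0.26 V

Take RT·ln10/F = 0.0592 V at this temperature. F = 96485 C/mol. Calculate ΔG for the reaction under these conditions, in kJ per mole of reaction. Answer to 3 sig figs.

E°cell = −0.26 − (−0.76) = +0.50 V; the balanced reaction transfers n = 2 electrons.
Q = ([V^2+(aq)]^2·[Zn^2+(aq)]) / [V^3+(aq)]^2 = 0.866, so log Q = −0.062 and E = +0.50 − (0.0592/2)(−0.062) = +0.5018 V.
Then ΔG = −nFE = −2 × 96485 × +0.5018 J/mol = −96.8 kJ/mol.

−96.8 kJ/mol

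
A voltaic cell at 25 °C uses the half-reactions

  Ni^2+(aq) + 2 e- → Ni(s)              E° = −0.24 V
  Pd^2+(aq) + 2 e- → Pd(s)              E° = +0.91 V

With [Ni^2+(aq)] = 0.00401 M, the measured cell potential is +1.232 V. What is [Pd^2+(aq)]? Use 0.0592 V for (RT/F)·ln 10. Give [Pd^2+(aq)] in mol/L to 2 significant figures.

With Pd²⁺/Pd at the cathode and Ni²⁺/Ni at the anode, E°cell = +0.91 − (−0.24) = +1.15 V (n = 2).
Rearranging E = E° − (0.0592/n)·log Q gives log Q = 2(+1.15 − (+1.232))/0.0592 = −2.770.
Balancing electrons gives Pd^2+(aq) + Ni(s) → Pd(s) + Ni^2+(aq); thus Q = [Ni^2+(aq)] / [Pd^2+(aq)].
Solving for the unknown gives log [Pd^2+(aq)] = 0.373, so [Pd^2+(aq)] ≈ 2.4 M.

2.4 M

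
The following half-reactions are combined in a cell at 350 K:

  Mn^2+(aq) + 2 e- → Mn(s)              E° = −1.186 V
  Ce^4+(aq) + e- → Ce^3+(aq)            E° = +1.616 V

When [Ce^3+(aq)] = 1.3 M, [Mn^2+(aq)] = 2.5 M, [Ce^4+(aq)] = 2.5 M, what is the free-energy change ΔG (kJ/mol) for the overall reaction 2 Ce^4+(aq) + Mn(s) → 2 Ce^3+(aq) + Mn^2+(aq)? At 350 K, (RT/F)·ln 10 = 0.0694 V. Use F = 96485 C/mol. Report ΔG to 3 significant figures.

−542 kJ/mol

With Ce⁴⁺/Ce³⁺ reduced at the cathode, E°cell = +1.616 − (−1.186) = +2.802 V and n = 2.
Q = ([Ce^3+(aq)]^2·[Mn^2+(aq)]) / [Ce^4+(aq)]^2 = 0.676, so log Q = −0.170 and E = +2.802 − (0.0694/2)(−0.170) = +2.8079 V.
Finally ΔG = −nFE = −(2)(96485 C/mol)(+2.8079 V) = −542 kJ/mol.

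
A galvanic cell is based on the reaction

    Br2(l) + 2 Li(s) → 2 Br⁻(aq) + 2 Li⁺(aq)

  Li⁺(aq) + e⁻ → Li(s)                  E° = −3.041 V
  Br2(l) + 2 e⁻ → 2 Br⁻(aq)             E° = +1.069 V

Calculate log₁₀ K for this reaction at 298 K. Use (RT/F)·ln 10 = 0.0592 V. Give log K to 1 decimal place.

The Br₂/Br⁻ couple is reduced (cathode); E°cell = +1.069 − (−3.041) = +4.110 V with n = 2.
At equilibrium E = 0, so log K = nE°cell / 0.0592 = (2)(+4.110) / 0.0592 = 138.9.

log K = 138.9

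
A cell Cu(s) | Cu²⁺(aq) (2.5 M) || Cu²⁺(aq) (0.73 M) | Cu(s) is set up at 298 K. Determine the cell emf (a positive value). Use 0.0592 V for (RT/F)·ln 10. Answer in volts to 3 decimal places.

0.016 V

For a concentration cell E°cell = 0, since both electrodes use the same couple.
The compartment with the higher Cu²⁺(aq) concentration (2.5 M) acts as the cathode; ions are reduced there and produced at the dilute (0.73 M) anode.
With n = 2, Ecell = −(0.0592/2)·log([dilute]/[conc]) = −(0.0592/2)·log(0.73/2.5) = +0.016 V.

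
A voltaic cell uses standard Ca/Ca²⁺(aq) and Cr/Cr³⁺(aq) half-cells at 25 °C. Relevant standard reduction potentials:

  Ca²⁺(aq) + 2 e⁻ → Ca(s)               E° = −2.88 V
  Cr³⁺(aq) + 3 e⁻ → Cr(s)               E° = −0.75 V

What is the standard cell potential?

The Cr³⁺/Cr couple has the higher E°, so Cr ion is reduced (cathode) and Ca is oxidized (anode).
E°cell = E°(cathode) − E°(anode) = −0.75 − (−2.88) = +2.13 V.

+2.13 V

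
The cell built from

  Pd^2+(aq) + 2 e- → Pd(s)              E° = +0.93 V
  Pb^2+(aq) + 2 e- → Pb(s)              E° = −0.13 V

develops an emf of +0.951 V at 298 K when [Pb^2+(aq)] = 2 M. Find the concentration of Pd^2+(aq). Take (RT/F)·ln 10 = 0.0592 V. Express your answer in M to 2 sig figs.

The Pd²⁺/Pd couple has the larger reduction potential, so it is the cathode: E°cell = +0.93 − (−0.13) = +1.06 V and n = 2.
Since E = E° − (0.0592/n)·log Q, log Q = n(E° − E)/0.0592 = 3.682.
Balancing electrons gives Pd^2+(aq) + Pb(s) → Pd(s) + Pb^2+(aq); thus Q = [Pb^2+(aq)] / [Pd^2+(aq)].
Substituting the known concentrations and solving, log [Pd^2+(aq)] = −3.381 and [Pd^2+(aq)] = 0.00042 M.

0.00042 M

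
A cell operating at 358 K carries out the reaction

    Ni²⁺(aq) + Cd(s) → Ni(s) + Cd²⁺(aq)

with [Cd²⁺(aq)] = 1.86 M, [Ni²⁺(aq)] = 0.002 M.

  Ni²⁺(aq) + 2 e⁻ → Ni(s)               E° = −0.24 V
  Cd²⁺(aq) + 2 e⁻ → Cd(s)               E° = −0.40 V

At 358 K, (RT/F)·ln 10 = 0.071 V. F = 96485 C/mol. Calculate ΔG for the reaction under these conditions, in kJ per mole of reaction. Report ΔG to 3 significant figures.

−10.5 kJ/mol

E°cell = −0.24 − (−0.40) = +0.16 V; the balanced reaction transfers n = 2 electrons.
The reaction quotient is [Cd²⁺(aq)] / [Ni²⁺(aq)] = 930; by Nernst, E = +0.16 − (0.071/2)(2.968) = +0.0546 V.
ΔG = −nFE = −(2)(96485)(+0.0546) J/mol = −10.5 kJ/mol.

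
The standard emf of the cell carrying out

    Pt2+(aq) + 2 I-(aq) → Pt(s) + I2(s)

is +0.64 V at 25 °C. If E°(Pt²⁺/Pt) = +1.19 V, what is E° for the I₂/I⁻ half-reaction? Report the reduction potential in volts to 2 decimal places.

In the reaction as written the Pt²⁺/Pt couple is reduced (cathode) and I₂/I⁻ is oxidized (anode), so E°cell = E°(Pt²⁺/Pt) − E°(I₂/I⁻).
E°(I₂/I⁻) = E°(cathode) − E°cell = +1.19 − (+0.64) = +0.55 V.

+0.55 V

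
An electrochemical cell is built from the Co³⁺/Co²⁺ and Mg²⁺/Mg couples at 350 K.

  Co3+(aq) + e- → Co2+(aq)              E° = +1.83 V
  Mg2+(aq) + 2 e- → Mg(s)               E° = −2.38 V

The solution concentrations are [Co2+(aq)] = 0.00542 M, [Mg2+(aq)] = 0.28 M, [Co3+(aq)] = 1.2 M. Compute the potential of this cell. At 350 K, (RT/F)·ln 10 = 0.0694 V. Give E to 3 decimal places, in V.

+4.392 V

The Co³⁺/Co²⁺ couple has the more positive E°, so it is the cathode; Mg²⁺/Mg is the anode.
E°cell = E°cat − E°an = +1.83 − (−2.38) = +4.21 V; n = 2.
Balancing gives 2 Co3+(aq) + Mg(s) → 2 Co2+(aq) + Mg2+(aq); hence Q = ([Co2+(aq)]^2·[Mg2+(aq)]) / [Co3+(aq)]^2 = 5.71×10^−6 (log Q = −5.243).
By the Nernst equation, E = +4.21 − (0.0694/2)·(−5.243) = +4.392 V.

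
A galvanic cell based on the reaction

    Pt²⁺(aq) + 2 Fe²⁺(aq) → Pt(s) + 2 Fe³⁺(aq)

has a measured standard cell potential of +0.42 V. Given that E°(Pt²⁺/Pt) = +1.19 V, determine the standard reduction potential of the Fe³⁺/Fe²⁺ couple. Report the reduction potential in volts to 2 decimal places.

+0.77 V

In the reaction as written the Pt²⁺/Pt couple is reduced (cathode) and Fe³⁺/Fe²⁺ is oxidized (anode), so E°cell = E°(Pt²⁺/Pt) − E°(Fe³⁺/Fe²⁺).
E°(Fe³⁺/Fe²⁺) = E°(cathode) − E°cell = +1.19 − (+0.42) = +0.77 V.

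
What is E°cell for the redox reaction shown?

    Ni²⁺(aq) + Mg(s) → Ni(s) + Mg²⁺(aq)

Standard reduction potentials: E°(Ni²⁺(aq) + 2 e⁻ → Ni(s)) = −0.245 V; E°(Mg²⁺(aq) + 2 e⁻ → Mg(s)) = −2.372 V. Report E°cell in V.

+2.127 V

In the reaction as written, Ni²⁺(aq) is reduced (cathode) and Mg²⁺(aq) is produced by oxidation at the anode.
E°cell = E°(cathode) − E°(anode) = −0.245 − (−2.372) = +2.127 V.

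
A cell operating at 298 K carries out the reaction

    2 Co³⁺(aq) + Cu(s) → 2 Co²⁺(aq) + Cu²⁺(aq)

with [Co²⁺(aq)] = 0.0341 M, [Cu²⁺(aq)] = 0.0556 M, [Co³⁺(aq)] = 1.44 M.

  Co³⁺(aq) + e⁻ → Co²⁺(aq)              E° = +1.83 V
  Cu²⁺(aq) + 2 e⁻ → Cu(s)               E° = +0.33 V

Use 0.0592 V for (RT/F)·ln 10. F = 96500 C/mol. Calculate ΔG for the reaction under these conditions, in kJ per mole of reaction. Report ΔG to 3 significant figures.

E°cell = +1.83 − (+0.33) = +1.50 V; the balanced reaction transfers n = 2 electrons.
Here Q = ([Co²⁺(aq)]^2·[Cu²⁺(aq)]) / [Co³⁺(aq)]^2 = 3.12×10^−5 (log Q = −4.506), giving E = +1.50 − (0.0592/2)·(−4.506) = +1.6334 V.
ΔG = −nFE = −(2)(96500)(+1.6334) J/mol = −315 kJ/mol.

−315 kJ/mol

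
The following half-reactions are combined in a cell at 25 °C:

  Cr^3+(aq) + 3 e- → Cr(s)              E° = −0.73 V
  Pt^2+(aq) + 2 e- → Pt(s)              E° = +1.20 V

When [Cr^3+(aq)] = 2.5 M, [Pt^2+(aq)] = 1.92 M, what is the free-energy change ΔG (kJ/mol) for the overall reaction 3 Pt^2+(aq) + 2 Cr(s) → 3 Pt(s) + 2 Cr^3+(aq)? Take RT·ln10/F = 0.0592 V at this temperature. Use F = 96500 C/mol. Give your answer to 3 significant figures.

E°cell = +1.20 − (−0.73) = +1.93 V; the balanced reaction transfers n = 6 electrons.
Q = [Cr^3+(aq)]^2 / [Pt^2+(aq)]^3 = 0.883, so log Q = −0.054 and E = +1.93 − (0.0592/6)(−0.054) = +1.9305 V.
Finally ΔG = −nFE = −(6)(96500 C/mol)(+1.9305 V) = −1120 kJ/mol.

−1120 kJ/mol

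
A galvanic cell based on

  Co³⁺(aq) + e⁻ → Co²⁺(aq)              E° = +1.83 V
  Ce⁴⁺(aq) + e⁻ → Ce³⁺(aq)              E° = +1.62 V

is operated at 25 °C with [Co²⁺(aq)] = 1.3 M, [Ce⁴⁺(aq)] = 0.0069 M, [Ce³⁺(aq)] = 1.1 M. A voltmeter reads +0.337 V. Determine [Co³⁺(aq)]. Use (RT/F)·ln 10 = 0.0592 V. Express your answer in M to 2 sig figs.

1.1 M

Co³⁺/Co²⁺ is the cathode (higher E°); E°cell = +1.83 − (+1.62) = +0.21 V with n = 1.
From the Nernst equation, log Q = n(E° − E)/0.0592 = 1·(+0.21 − (+0.337))/0.0592 = −2.145.
The balanced reaction is Co³⁺(aq) + Ce³⁺(aq) → Co²⁺(aq) + Ce⁴⁺(aq), so Q = ([Co²⁺(aq)]·[Ce⁴⁺(aq)]) / ([Co³⁺(aq)]·[Ce³⁺(aq)]).
Substituting the known concentrations and solving, log [Co³⁺(aq)] = 0.056 and [Co³⁺(aq)] = 1.1 M.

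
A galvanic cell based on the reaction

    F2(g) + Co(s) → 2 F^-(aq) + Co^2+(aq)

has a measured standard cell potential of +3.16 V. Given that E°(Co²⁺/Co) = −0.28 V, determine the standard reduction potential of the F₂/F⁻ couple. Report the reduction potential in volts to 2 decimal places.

In the reaction as written the F₂/F⁻ couple is reduced (cathode) and Co²⁺/Co is oxidized (anode), so E°cell = E°(F₂/F⁻) − E°(Co²⁺/Co).
E°(F₂/F⁻) = E°cell + E°(anode) = +3.16 + (−0.28) = +2.88 V.

+2.88 V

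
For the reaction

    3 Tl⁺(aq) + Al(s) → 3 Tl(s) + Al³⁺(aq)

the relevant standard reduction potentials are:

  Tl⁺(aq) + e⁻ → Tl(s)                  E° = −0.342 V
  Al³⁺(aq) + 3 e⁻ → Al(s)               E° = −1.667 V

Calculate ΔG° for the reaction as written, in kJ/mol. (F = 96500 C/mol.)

In the reaction as written Tl⁺(aq) is reduced, so the Tl⁺/Tl couple is the cathode and Al³⁺/Al is the anode.
E°cell = −0.342 − (−1.667) = +1.325 V; balancing electrons gives n = 3.
ΔG° = −nFE°cell = −(3)(96500)(+1.325) J/mol = −384 kJ/mol.

−384 kJ/mol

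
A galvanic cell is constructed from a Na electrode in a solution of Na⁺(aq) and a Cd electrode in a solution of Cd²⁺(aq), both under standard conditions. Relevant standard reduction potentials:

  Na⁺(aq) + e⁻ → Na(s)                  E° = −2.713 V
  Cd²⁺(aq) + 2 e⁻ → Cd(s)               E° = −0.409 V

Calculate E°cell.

The Cd²⁺/Cd couple has the higher E°, so Cd ion is reduced (cathode) and Na is oxidized (anode).
E°cell = E°(cathode) − E°(anode) = −0.409 − (−2.713) = +2.304 V.

+2.304 V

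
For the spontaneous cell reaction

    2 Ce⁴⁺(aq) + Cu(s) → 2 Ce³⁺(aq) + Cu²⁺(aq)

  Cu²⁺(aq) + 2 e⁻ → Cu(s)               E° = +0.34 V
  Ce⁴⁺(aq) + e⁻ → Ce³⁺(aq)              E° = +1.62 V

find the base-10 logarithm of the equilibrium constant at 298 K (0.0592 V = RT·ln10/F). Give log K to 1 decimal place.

log K = 43.2

The Ce⁴⁺/Ce³⁺ couple is reduced (cathode); E°cell = +1.62 − (+0.34) = +1.28 V with n = 2.
At equilibrium E = 0, so log K = nE°cell / 0.0592 = (2)(+1.28) / 0.0592 = 43.2.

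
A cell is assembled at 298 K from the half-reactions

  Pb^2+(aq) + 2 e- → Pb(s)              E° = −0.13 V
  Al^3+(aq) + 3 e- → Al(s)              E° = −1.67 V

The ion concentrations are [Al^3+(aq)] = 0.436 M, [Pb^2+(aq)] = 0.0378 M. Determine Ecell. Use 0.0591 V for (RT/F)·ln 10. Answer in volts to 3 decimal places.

Since E°(Pb²⁺/Pb) > E°(Al³⁺/Al), Pb²⁺/Pb serves as the cathode.
E°cell = −0.13 − (−1.67) = +1.54 V, with n = 6 electrons transferred.
The balanced reaction is 3 Pb^2+(aq) + 2 Al(s) → 3 Pb(s) + 2 Al^3+(aq), so Q = [Al^3+(aq)]^2 / [Pb^2+(aq)]^3 = 3.52×10^3 and log Q = 3.546.
E = E° − (0.0591/n)·log Q = +1.54 − (0.0591/6)(3.546) = +1.505 V.

+1.505 V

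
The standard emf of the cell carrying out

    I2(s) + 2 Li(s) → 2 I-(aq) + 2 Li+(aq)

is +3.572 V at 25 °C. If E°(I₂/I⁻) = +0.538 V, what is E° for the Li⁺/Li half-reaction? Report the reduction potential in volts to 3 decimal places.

−3.034 V

In the reaction as written the I₂/I⁻ couple is reduced (cathode) and Li⁺/Li is oxidized (anode), so E°cell = E°(I₂/I⁻) − E°(Li⁺/Li).
E°(Li⁺/Li) = E°(cathode) − E°cell = +0.538 − (+3.572) = −3.034 V.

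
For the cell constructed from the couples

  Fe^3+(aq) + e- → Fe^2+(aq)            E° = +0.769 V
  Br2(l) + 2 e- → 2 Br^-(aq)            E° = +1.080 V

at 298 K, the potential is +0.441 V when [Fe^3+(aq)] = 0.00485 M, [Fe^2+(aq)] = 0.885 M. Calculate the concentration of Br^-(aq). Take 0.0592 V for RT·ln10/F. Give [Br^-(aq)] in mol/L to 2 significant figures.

The Br₂/Br⁻ couple has the larger reduction potential, so it is the cathode: E°cell = +1.080 − (+0.769) = +0.311 V and n = 2.
Since E = E° − (0.0592/n)·log Q, log Q = n(E° − E)/0.0592 = −4.392.
Balancing electrons gives Br2(l) + 2 Fe^2+(aq) → 2 Br^-(aq) + 2 Fe^3+(aq); thus Q = ([Br^-(aq)]^2·[Fe^3+(aq)]^2) / [Fe^2+(aq)]^2.
Isolating [Br^-(aq)] in Q = 10^{−4.392} yields log [Br^-(aq)] = 0.065, i.e. 1.2 M.

1.2 M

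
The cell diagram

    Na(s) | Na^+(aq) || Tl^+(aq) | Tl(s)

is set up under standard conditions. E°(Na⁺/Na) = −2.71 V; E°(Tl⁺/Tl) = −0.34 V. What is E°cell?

+2.37 V

By convention the left-hand electrode in cell notation is the anode (oxidation) and the right-hand electrode is the cathode (reduction).
E°cell = E°(right) − E°(left) = −0.34 − (−2.71) = +2.37 V.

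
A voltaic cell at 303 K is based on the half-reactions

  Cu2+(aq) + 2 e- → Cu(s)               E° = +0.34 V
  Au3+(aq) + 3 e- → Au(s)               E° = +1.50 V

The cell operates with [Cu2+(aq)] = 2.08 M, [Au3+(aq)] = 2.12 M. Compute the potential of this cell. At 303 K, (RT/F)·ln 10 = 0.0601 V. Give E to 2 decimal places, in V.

+1.16 V

The Au³⁺/Au couple has the more positive E°, so it is the cathode; Cu²⁺/Cu is the anode.
E°cell = +1.50 − (+0.34) = +1.16 V, with n = 6 electrons transferred.
For the overall reaction 2 Au3+(aq) + 3 Cu(s) → 2 Au(s) + 3 Cu2+(aq), Q = [Cu2+(aq)]^3 / [Au3+(aq)]^2 = 2, giving log Q = 0.302.
Applying E = E° − (RT ln10/nF)·log Q gives +1.16 − (0.0601/6)(0.302) = +1.16 V.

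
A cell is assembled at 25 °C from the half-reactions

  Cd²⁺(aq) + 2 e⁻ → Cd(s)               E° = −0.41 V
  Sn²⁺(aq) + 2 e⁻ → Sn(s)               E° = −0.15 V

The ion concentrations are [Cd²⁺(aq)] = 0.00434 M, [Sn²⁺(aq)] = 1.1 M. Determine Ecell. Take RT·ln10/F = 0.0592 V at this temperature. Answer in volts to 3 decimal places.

+0.331 V

Sn²⁺/Sn is reduced (cathode, E° = −0.15 V) and Cd²⁺/Cd is oxidized (anode).
The standard potential is −0.15 − (−0.41) = +0.26 V and the balanced reaction transfers n = 2 electrons.
The balanced reaction is Sn²⁺(aq) + Cd(s) → Sn(s) + Cd²⁺(aq), so Q = [Cd²⁺(aq)] / [Sn²⁺(aq)] = 0.00395 and log Q = −2.404.
Applying E = E° − (RT ln10/nF)·log Q gives +0.26 − (0.0592/2)(−2.404) = +0.331 V.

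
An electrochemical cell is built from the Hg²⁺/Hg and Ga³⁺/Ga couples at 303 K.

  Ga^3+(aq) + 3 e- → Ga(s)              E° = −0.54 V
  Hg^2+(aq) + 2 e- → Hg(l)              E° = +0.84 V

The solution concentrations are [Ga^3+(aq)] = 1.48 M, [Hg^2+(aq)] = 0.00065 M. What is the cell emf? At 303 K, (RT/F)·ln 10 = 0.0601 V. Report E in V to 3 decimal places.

+1.281 V

The Hg²⁺/Hg couple has the more positive E°, so it is the cathode; Ga³⁺/Ga is the anode.
The standard potential is +0.84 − (−0.54) = +1.38 V and the balanced reaction transfers n = 6 electrons.
Balancing gives 3 Hg^2+(aq) + 2 Ga(s) → 3 Hg(l) + 2 Ga^3+(aq); hence Q = [Ga^3+(aq)]^2 / [Hg^2+(aq)]^3 = 7.98×10^9 (log Q = 9.902).
Applying E = E° − (RT ln10/nF)·log Q gives +1.38 − (0.0601/6)(9.902) = +1.281 V.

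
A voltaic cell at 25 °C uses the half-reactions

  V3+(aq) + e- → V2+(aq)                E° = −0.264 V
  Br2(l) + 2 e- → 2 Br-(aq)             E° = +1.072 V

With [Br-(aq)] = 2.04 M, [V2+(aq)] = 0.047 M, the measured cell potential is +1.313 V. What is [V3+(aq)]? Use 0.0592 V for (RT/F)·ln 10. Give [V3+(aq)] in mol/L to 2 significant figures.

The Br₂/Br⁻ couple has the larger reduction potential, so it is the cathode: E°cell = +1.072 − (−0.264) = +1.336 V and n = 2.
Since E = E° − (0.0592/n)·log Q, log Q = n(E° − E)/0.0592 = 0.777.
Balancing electrons gives Br2(l) + 2 V2+(aq) → 2 Br-(aq) + 2 V3+(aq); thus Q = ([Br-(aq)]^2·[V3+(aq)]^2) / [V2+(aq)]^2.
Isolating [V3+(aq)] in Q = 10^{0.777} yields log [V3+(aq)] = −1.249, i.e. 0.056 M.

0.056 M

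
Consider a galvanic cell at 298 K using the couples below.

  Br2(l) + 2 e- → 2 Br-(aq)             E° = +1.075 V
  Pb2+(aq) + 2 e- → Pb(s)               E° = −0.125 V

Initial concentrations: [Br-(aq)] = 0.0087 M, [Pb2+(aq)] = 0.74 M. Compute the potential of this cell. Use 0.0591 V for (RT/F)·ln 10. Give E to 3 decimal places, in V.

+1.326 V

The Br₂/Br⁻ couple has the more positive E°, so it is the cathode; Pb²⁺/Pb is the anode.
E°cell = +1.075 − (−0.125) = +1.200 V, with n = 2 electrons transferred.
Balancing gives Br2(l) + Pb(s) → 2 Br-(aq) + Pb2+(aq); hence Q = [Br-(aq)]^2·[Pb2+(aq)] = 5.6×10^−5 (log Q = −4.252).
By the Nernst equation, E = +1.200 − (0.0591/2)·(−4.252) = +1.326 V.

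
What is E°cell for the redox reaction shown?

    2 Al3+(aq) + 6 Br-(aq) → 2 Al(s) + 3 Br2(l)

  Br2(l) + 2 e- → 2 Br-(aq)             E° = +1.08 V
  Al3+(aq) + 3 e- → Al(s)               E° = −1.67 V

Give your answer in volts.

−2.75 V

In the reaction as written, Al3+(aq) is reduced (cathode) and Br2(l) is produced by oxidation at the anode.
E°cell = E°(cathode) − E°(anode) = −1.67 − (+1.08) = −2.75 V.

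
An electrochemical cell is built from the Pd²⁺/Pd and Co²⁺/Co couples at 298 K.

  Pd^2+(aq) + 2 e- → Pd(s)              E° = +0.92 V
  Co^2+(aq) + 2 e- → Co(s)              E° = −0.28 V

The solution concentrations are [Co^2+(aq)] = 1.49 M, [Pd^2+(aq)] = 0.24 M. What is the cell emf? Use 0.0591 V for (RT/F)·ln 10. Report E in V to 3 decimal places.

+1.177 V

Since E°(Pd²⁺/Pd) > E°(Co²⁺/Co), Pd²⁺/Pd serves as the cathode.
E°cell = +0.92 − (−0.28) = +1.20 V, with n = 2 electrons transferred.
Balancing gives Pd^2+(aq) + Co(s) → Pd(s) + Co^2+(aq); hence Q = [Co^2+(aq)] / [Pd^2+(aq)] = 6.21 (log Q = 0.793).
Applying E = E° − (RT ln10/nF)·log Q gives +1.20 − (0.0591/2)(0.793) = +1.177 V.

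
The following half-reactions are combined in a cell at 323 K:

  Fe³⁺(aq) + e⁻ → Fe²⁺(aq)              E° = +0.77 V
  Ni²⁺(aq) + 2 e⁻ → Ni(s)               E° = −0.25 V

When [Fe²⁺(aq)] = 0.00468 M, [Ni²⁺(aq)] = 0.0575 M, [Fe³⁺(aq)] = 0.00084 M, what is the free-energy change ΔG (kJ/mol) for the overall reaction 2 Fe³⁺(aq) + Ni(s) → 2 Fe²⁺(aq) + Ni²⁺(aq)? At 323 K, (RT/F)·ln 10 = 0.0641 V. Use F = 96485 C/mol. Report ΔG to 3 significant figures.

With Fe³⁺/Fe²⁺ reduced at the cathode, E°cell = +0.77 − (−0.25) = +1.02 V and n = 2.
Here Q = ([Fe²⁺(aq)]^2·[Ni²⁺(aq)]) / [Fe³⁺(aq)]^2 = 1.78 (log Q = 0.252), giving E = +1.02 − (0.0641/2)·(0.252) = +1.0119 V.
Finally ΔG = −nFE = −(2)(96485 C/mol)(+1.0119 V) = −195 kJ/mol.

−195 kJ/mol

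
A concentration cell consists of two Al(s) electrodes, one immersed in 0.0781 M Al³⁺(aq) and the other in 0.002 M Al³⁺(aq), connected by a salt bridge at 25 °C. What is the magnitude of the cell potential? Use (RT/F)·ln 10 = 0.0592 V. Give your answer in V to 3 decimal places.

0.031 V

For a concentration cell E°cell = 0, since both electrodes use the same couple.
The compartment with the higher Al³⁺(aq) concentration (0.0781 M) acts as the cathode; ions are reduced there and produced at the dilute (0.002 M) anode.
With n = 3, Ecell = −(0.0592/3)·log([dilute]/[conc]) = −(0.0592/3)·log(0.002/0.0781) = +0.031 V.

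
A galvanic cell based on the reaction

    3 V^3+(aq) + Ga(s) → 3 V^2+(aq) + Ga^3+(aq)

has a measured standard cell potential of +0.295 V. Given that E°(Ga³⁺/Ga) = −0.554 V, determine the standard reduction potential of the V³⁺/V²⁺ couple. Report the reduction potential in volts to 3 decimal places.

−0.259 V

In the reaction as written the V³⁺/V²⁺ couple is reduced (cathode) and Ga³⁺/Ga is oxidized (anode), so E°cell = E°(V³⁺/V²⁺) − E°(Ga³⁺/Ga).
E°(V³⁺/V²⁺) = E°cell + E°(anode) = +0.295 + (−0.554) = −0.259 V.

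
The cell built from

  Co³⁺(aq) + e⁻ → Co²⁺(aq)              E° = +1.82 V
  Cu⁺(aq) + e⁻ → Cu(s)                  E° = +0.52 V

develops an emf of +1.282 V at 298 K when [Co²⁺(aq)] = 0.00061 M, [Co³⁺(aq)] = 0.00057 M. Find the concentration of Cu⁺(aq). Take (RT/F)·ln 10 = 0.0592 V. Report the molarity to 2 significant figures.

1.9 M

The Co³⁺/Co²⁺ couple has the larger reduction potential, so it is the cathode: E°cell = +1.82 − (+0.52) = +1.30 V and n = 1.
From the Nernst equation, log Q = n(E° − E)/0.0592 = 1·(+1.30 − (+1.282))/0.0592 = 0.304.
The balanced reaction is Co³⁺(aq) + Cu(s) → Co²⁺(aq) + Cu⁺(aq), so Q = ([Co²⁺(aq)]·[Cu⁺(aq)]) / [Co³⁺(aq)].
Substituting the known concentrations and solving, log [Cu⁺(aq)] = 0.275 and [Cu⁺(aq)] = 1.9 M.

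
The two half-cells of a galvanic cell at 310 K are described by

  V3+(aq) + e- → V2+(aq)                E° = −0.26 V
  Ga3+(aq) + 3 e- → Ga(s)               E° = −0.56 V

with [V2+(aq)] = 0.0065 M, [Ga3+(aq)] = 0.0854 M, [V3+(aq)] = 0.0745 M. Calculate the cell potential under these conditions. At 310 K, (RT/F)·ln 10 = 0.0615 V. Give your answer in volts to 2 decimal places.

V³⁺/V²⁺ is reduced (cathode, E° = −0.26 V) and Ga³⁺/Ga is oxidized (anode).
The standard potential is −0.26 − (−0.56) = +0.30 V and the balanced reaction transfers n = 3 electrons.
For the overall reaction 3 V3+(aq) + Ga(s) → 3 V2+(aq) + Ga3+(aq), Q = ([V2+(aq)]^3·[Ga3+(aq)]) / [V3+(aq)]^3 = 5.67×10^−5, giving log Q = −4.246.
By the Nernst equation, E = +0.30 − (0.0615/3)·(−4.246) = +0.39 V.

+0.39 V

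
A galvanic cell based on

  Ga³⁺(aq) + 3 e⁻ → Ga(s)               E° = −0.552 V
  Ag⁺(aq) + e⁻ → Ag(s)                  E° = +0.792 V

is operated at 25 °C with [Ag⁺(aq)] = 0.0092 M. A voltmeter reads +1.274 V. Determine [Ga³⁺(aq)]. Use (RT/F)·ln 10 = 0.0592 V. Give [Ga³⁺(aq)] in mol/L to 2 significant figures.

Ag⁺/Ag is the cathode (higher E°); E°cell = +0.792 − (−0.552) = +1.344 V with n = 3.
Since E = E° − (0.0592/n)·log Q, log Q = n(E° − E)/0.0592 = 3.547.
Balancing electrons gives 3 Ag⁺(aq) + Ga(s) → 3 Ag(s) + Ga³⁺(aq); thus Q = [Ga³⁺(aq)] / [Ag⁺(aq)]^3.
Substituting the known concentrations and solving, log [Ga³⁺(aq)] = −2.562 and [Ga³⁺(aq)] = 0.0027 M.

0.0027 M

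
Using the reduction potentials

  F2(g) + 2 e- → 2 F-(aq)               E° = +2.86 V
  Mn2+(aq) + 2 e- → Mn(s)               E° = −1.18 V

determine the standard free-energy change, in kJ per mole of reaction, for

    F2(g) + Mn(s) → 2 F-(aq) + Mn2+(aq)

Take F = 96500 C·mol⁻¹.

In the reaction as written F2(g) is reduced, so the F₂/F⁻ couple is the cathode and Mn²⁺/Mn is the anode.
E°cell = +2.86 − (−1.18) = +4.04 V; balancing electrons gives n = 2.
ΔG° = −nFE°cell = −(2)(96500)(+4.04) J/mol = −780 kJ/mol.

−780 kJ/mol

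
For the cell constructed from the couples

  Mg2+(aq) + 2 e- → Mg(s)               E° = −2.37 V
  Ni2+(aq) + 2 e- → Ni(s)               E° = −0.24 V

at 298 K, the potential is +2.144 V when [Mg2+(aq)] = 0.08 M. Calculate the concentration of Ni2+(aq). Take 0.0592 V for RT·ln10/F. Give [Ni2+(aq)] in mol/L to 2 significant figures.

0.24 M

Ni²⁺/Ni is the cathode (higher E°); E°cell = −0.24 − (−2.37) = +2.13 V with n = 2.
Since E = E° − (0.0592/n)·log Q, log Q = n(E° − E)/0.0592 = −0.473.
The balanced reaction is Ni2+(aq) + Mg(s) → Ni(s) + Mg2+(aq), so Q = [Mg2+(aq)] / [Ni2+(aq)].
Substituting the known concentrations and solving, log [Ni2+(aq)] = −0.624 and [Ni2+(aq)] = 0.24 M.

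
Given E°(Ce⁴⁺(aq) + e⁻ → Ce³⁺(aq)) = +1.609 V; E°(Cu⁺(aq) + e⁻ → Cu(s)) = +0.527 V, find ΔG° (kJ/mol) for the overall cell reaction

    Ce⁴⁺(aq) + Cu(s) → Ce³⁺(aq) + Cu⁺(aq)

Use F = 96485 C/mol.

In the reaction as written Ce⁴⁺(aq) is reduced, so the Ce⁴⁺/Ce³⁺ couple is the cathode and Cu⁺/Cu is the anode.
E°cell = +1.609 − (+0.527) = +1.082 V; balancing electrons gives n = 1.
ΔG° = −nFE°cell = −(1)(96485)(+1.082) J/mol = −104 kJ/mol.

−104 kJ/mol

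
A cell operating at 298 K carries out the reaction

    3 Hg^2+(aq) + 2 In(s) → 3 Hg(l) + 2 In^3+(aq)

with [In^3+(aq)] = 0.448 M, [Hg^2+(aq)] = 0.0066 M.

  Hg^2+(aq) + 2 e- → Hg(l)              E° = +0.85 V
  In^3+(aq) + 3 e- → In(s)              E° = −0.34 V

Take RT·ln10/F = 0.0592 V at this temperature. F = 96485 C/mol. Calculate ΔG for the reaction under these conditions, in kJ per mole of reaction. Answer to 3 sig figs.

−655 kJ/mol

The standard cell potential is +0.85 − (−0.34) = +1.19 V, with n = 6 electrons in the balanced equation.
The reaction quotient is [In^3+(aq)]^2 / [Hg^2+(aq)]^3 = 6.98×10^5; by Nernst, E = +1.19 − (0.0592/6)(5.844) = +1.1323 V.
Then ΔG = −nFE = −6 × 96485 × +1.1323 J/mol = −655 kJ/mol.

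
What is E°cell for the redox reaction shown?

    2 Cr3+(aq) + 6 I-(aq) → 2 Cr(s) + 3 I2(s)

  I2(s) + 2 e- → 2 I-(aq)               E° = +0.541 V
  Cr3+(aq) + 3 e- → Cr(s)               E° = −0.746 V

−1.287 V

In the reaction as written, Cr3+(aq) is reduced (cathode) and I2(s) is produced by oxidation at the anode.
E°cell = E°(cathode) − E°(anode) = −0.746 − (+0.541) = −1.287 V.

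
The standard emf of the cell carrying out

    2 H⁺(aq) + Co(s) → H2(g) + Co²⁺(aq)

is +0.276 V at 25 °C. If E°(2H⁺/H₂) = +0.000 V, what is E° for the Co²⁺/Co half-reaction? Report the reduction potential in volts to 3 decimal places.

In the reaction as written the 2H⁺/H₂ couple is reduced (cathode) and Co²⁺/Co is oxidized (anode), so E°cell = E°(2H⁺/H₂) − E°(Co²⁺/Co).
E°(Co²⁺/Co) = E°(cathode) − E°cell = +0.000 − (+0.276) = −0.276 V.

−0.276 V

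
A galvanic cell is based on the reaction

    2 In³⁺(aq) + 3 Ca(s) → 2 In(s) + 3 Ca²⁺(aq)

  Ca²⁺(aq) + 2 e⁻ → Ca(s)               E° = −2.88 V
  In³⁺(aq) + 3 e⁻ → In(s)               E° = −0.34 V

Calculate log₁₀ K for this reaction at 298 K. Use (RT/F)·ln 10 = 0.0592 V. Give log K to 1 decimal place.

log K = 257.4

The In³⁺/In couple is reduced (cathode); E°cell = −0.34 − (−2.88) = +2.54 V with n = 6.
At equilibrium E = 0, so log K = nE°cell / 0.0592 = (6)(+2.54) / 0.0592 = 257.4.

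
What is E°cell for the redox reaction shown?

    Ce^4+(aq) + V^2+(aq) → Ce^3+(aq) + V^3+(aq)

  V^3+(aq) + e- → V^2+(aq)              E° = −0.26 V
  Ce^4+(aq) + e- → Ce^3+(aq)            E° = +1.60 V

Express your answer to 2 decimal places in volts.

In the reaction as written, Ce^4+(aq) is reduced (cathode) and V^3+(aq) is produced by oxidation at the anode.
E°cell = E°(cathode) − E°(anode) = +1.60 − (−0.26) = +1.86 V.
The positive value indicates the reaction is spontaneous as written.

+1.86 V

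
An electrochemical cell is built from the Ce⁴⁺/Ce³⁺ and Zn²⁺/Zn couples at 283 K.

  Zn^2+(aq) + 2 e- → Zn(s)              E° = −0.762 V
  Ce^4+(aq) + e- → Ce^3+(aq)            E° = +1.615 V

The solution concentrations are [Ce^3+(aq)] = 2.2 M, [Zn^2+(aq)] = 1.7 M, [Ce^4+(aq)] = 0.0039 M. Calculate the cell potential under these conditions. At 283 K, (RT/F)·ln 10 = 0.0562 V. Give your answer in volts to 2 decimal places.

The Ce⁴⁺/Ce³⁺ couple has the more positive E°, so it is the cathode; Zn²⁺/Zn is the anode.
E°cell = +1.615 − (−0.762) = +2.377 V, with n = 2 electrons transferred.
Balancing gives 2 Ce^4+(aq) + Zn(s) → 2 Ce^3+(aq) + Zn^2+(aq); hence Q = ([Ce^3+(aq)]^2·[Zn^2+(aq)]) / [Ce^4+(aq)]^2 = 5.41×10^5 (log Q = 5.733).
Applying E = E° − (RT ln10/nF)·log Q gives +2.377 − (0.0562/2)(5.733) = +2.22 V.

+2.22 V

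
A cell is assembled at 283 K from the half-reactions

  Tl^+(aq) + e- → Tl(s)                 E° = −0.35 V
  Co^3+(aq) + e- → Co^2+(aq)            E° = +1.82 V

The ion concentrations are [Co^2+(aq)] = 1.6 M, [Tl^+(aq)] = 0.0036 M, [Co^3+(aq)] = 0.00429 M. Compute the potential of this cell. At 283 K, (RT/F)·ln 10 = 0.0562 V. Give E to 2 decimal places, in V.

+2.16 V

The Co³⁺/Co²⁺ couple has the more positive E°, so it is the cathode; Tl⁺/Tl is the anode.
E°cell = +1.82 − (−0.35) = +2.17 V, with n = 1 electron transferred.
For the overall reaction Co^3+(aq) + Tl(s) → Co^2+(aq) + Tl^+(aq), Q = ([Co^2+(aq)]·[Tl^+(aq)]) / [Co^3+(aq)] = 1.34, giving log Q = 0.128.
By the Nernst equation, E = +2.17 − (0.0562/1)·(0.128) = +2.16 V.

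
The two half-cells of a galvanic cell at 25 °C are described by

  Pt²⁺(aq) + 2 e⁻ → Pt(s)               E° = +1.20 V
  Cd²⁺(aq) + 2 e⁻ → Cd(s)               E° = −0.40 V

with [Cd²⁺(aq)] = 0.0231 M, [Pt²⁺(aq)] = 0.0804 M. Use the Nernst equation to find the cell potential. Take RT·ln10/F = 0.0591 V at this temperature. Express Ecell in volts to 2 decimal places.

+1.62 V

Since E°(Pt²⁺/Pt) > E°(Cd²⁺/Cd), Pt²⁺/Pt serves as the cathode.
The standard potential is +1.20 − (−0.40) = +1.60 V and the balanced reaction transfers n = 2 electrons.
For the overall reaction Pt²⁺(aq) + Cd(s) → Pt(s) + Cd²⁺(aq), Q = [Cd²⁺(aq)] / [Pt²⁺(aq)] = 0.287, giving log Q = −0.542.
Applying E = E° − (RT ln10/nF)·log Q gives +1.60 − (0.0591/2)(−0.542) = +1.62 V.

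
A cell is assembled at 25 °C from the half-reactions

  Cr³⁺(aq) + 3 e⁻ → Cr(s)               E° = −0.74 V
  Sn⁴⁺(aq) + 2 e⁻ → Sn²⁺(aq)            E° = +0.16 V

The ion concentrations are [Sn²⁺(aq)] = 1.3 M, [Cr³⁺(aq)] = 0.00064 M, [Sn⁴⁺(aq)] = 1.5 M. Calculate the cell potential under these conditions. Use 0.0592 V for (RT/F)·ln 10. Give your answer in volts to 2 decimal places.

The Sn⁴⁺/Sn²⁺ couple has the more positive E°, so it is the cathode; Cr³⁺/Cr is the anode.
E°cell = +0.16 − (−0.74) = +0.90 V, with n = 6 electrons transferred.
The balanced reaction is 3 Sn⁴⁺(aq) + 2 Cr(s) → 3 Sn²⁺(aq) + 2 Cr³⁺(aq), so Q = ([Sn²⁺(aq)]^3·[Cr³⁺(aq)]^2) / [Sn⁴⁺(aq)]^3 = 2.67×10^−7 and log Q = −6.574.
E = E° − (0.0592/n)·log Q = +0.90 − (0.0592/6)(−6.574) = +0.96 V.

+0.96 V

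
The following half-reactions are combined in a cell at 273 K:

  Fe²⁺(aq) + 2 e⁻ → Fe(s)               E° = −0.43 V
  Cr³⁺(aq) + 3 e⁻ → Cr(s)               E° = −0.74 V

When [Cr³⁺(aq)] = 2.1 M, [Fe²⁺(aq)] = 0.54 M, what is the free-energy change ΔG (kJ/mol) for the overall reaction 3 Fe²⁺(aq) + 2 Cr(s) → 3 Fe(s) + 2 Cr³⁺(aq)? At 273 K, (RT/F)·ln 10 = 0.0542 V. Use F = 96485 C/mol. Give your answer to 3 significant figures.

−172 kJ/mol

E°cell = −0.43 − (−0.74) = +0.31 V; the balanced reaction transfers n = 6 electrons.
Q = [Cr³⁺(aq)]^2 / [Fe²⁺(aq)]^3 = 28, so log Q = 1.447 and E = +0.31 − (0.0542/6)(1.447) = +0.2969 V.
ΔG = −nFE = −(6)(96485)(+0.2969) J/mol = −172 kJ/mol.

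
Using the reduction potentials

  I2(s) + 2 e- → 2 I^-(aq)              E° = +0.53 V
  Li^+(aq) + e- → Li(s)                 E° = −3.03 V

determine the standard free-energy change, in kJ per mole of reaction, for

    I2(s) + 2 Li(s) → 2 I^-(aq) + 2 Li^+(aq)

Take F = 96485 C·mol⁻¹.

−687 kJ/mol

In the reaction as written I2(s) is reduced, so the I₂/I⁻ couple is the cathode and Li⁺/Li is the anode.
E°cell = +0.53 − (−3.03) = +3.56 V; balancing electrons gives n = 2.
ΔG° = −nFE°cell = −(2)(96485)(+3.56) J/mol = −687 kJ/mol.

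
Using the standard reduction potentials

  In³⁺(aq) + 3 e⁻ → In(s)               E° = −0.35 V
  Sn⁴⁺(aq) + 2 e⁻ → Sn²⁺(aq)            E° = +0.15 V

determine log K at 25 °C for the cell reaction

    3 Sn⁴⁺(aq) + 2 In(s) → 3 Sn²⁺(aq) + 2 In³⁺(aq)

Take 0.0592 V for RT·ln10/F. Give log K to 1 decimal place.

log K = 50.7

The Sn⁴⁺/Sn²⁺ couple is reduced (cathode); E°cell = +0.15 − (−0.35) = +0.50 V with n = 6.
At equilibrium E = 0, so log K = nE°cell / 0.0592 = (6)(+0.50) / 0.0592 = 50.7.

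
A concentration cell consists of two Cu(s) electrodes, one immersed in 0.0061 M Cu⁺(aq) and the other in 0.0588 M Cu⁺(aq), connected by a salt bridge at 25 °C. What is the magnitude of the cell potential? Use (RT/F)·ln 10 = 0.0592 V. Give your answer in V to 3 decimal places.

0.058 V

For a concentration cell E°cell = 0, since both electrodes use the same couple.
The compartment with the higher Cu⁺(aq) concentration (0.0588 M) acts as the cathode; ions are reduced there and produced at the dilute (0.0061 M) anode.
With n = 1, Ecell = −(0.0592/1)·log([dilute]/[conc]) = −(0.0592/1)·log(0.0061/0.0588) = +0.058 V.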